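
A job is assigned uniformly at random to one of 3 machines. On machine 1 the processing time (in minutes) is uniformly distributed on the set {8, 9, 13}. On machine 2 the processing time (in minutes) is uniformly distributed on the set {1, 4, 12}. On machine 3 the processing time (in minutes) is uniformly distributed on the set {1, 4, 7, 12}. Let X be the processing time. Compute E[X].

65/9

E[X | machine 1] = (8+9+13)/3 = 10.
E[X | machine 2] = (1+4+12)/3 = 17/3.
E[X | machine 3] = (1+4+7+12)/4 = 6.
E[X] = (1/3)·(10) + (1/3)·(17/3) + (1/3)·(6) = 65/9.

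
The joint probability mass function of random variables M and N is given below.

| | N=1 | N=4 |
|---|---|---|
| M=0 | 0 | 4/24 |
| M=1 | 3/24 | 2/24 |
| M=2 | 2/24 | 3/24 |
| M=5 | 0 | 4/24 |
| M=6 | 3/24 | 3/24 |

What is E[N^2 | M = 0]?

16

P(M = 0) = 1/6.
Σ N^2·P over the event = 16·(4/24) = 8/3.
E[N^2 | M = 0] = (8/3) / (1/6) = 16.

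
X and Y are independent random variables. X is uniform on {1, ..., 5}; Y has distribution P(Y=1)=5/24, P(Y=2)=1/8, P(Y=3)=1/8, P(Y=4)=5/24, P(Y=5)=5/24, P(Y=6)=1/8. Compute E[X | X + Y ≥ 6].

139/40

P(X + Y ≥ 6) = 2/3.
Summing X·P(x,y) over outcomes with X + Y ≥ 6 gives 139/60.
E[X | X + Y ≥ 6] = (139/60) / (2/3) = 139/40.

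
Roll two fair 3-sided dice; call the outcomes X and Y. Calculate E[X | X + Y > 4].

8/3

Outcomes with X + Y > 4: (2,3), (3,2), (3,3), each with probability 1/9.
E[X | X + Y > 4] = (2 + 3 + 3) / 3 = 8/3.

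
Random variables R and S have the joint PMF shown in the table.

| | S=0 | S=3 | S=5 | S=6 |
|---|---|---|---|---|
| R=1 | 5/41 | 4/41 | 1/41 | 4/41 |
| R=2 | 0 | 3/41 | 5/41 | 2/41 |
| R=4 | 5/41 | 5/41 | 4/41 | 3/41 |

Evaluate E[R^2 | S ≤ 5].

133/16

P(S ≤ 5) = 32/41.
Σ R^2·P over the event = 1·(5/41) + 1·(4/41) + 1·(1/41) + 4·(3/41) + 4·(5/41) + 16·(5/41) + 16·(5/41) + 16·(4/41) = 266/41.
E[R^2 | S ≤ 5] = (266/41) / (32/41) = 133/16.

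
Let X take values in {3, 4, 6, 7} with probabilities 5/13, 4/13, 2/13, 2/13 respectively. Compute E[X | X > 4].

P(X > 4) = 4/13.
Σ over the event: 6·2/13 + 7·2/13 = 2.
E[X | X > 4] = (2) / (4/13) = 13/2.

13/2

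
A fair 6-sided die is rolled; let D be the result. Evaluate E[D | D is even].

4

Given D is even, D is equally likely to be any of {2, 4, 6}.
E[D | D is even] = (2 + 4 + 6) / 3 = 4.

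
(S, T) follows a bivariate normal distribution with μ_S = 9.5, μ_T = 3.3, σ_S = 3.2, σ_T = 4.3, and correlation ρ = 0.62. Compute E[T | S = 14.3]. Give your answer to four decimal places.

E[T | S=x] = μ_T + ρ(σ_T/σ_S)(x − μ_S) for jointly normal variables.
E[T | S=14.3] = 3.3 + (0.62)·(4.3/3.2)·(14.3 − (9.5)) = 3.3 + (0.83313)·(4.8) = 7.2990.

7.2990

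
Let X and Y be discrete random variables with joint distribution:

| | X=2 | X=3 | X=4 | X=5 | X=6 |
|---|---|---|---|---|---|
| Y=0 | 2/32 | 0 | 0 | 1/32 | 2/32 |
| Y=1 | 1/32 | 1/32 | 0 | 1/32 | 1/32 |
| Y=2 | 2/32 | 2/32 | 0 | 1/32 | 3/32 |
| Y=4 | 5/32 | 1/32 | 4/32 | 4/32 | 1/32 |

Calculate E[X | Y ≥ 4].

P(Y ≥ 4) = 15/32.
Σ X·P over the event = 2·(5/32) + 3·(1/32) + 4·(4/32) + 5·(4/32) + 6·(1/32) = 55/32.
E[X | Y ≥ 4] = (55/32) / (15/32) = 11/3.

11/3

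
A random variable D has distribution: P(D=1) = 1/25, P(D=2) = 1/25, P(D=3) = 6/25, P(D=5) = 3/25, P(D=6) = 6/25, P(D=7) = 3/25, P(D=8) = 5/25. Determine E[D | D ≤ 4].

21/8

P(D ≤ 4) = 8/25.
Σ over the event: 1·1/25 + 2·1/25 + 3·6/25 = 21/25.
E[D | D ≤ 4] = (21/25) / (8/25) = 21/8.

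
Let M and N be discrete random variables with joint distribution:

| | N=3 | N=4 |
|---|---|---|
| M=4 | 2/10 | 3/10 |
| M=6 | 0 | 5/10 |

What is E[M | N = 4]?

21/4

P(N = 4) = 4/5.
Σ M·P over the event = 4·(3/10) + 6·(5/10) = 21/5.
E[M | N = 4] = (21/5) / (4/5) = 21/4.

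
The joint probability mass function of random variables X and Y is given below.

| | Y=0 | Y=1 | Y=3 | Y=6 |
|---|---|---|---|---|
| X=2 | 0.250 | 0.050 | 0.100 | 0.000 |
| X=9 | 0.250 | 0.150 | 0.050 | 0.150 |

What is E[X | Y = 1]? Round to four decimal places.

7.2500

P(Y = 1) = 0.200.
Σ X·P over the event = 2·(0.050) + 9·(0.150) = 1.450.
E[X | Y = 1] = (1.450) / (0.200) = 7.2500.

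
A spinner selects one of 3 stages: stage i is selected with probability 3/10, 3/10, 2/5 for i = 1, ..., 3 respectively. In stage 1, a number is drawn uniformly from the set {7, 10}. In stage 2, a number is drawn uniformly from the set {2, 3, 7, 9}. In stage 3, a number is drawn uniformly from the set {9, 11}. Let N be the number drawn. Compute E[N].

65/8

E[N | stage 1] = (7+10)/2 = 17/2.
E[N | stage 2] = (2+3+7+9)/4 = 21/4.
E[N | stage 3] = (9+11)/2 = 10.
By the law of total expectation,
E[N] = (3/10)·(17/2) + (3/10)·(21/4) + (2/5)·(10) = 65/8.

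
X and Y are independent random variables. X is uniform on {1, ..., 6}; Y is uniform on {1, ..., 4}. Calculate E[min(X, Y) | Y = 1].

Outcomes with Y = 1: (1,1), (2,1), (3,1), (4,1), (5,1), (6,1), each with probability 1/24.
E[min(X, Y) | Y = 1] = (1 + 1 + 1 + 1 + 1 + 1) / 6 = 1.

1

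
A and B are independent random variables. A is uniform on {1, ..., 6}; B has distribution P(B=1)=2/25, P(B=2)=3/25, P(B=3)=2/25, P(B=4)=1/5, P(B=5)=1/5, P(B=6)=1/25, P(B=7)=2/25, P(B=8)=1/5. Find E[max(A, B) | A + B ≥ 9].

481/71

P(A + B ≥ 9) = 71/150.
Summing max(A,B)·P(x,y) over outcomes with A + B ≥ 9 gives 481/150.
E[max(A, B) | A + B ≥ 9] = (481/150) / (71/150) = 481/71.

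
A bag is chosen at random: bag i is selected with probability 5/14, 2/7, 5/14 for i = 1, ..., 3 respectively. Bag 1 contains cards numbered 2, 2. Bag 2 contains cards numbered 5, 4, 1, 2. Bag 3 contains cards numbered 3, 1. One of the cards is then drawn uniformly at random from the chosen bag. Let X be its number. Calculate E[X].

16/7

E[X | bag 1] = (2+2)/2 = 2.
E[X | bag 2] = (5+4+1+2)/4 = 3.
E[X | bag 3] = (3+1)/2 = 2.
E[X] = (5/14)·(2) + (2/7)·(3) + (5/14)·(2) = 16/7.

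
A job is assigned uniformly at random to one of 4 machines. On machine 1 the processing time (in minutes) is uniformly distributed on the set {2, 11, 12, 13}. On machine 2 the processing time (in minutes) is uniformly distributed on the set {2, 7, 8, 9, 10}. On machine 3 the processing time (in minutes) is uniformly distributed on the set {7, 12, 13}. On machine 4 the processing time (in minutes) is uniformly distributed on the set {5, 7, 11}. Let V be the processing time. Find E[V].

1051/120

E[V | machine 1] = (2+11+12+13)/4 = 19/2.
E[V | machine 2] = (2+7+8+9+10)/5 = 36/5.
E[V | machine 3] = (7+12+13)/3 = 32/3.
E[V | machine 4] = (5+7+11)/3 = 23/3.
E[V] = (1/4)·(19/2) + (1/4)·(36/5) + (1/4)·(32/3) + (1/4)·(23/3) = 1051/120.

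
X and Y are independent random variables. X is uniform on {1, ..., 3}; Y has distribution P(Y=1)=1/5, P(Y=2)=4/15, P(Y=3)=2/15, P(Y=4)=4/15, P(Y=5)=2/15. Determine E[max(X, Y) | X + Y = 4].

23/9

P(X + Y = 4) = 1/5.
Summing max(X,Y)·P(x,y) over outcomes with X + Y = 4 gives 23/45.
E[max(X, Y) | X + Y = 4] = (23/45) / (1/5) = 23/9.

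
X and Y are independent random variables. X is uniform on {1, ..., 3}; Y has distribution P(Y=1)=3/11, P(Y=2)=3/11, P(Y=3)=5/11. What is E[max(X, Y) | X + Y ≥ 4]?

23/8

P(X + Y ≥ 4) = 8/11.
Summing max(X,Y)·P(x,y) over outcomes with X + Y ≥ 4 gives 23/11.
E[max(X, Y) | X + Y ≥ 4] = (23/11) / (8/11) = 23/8.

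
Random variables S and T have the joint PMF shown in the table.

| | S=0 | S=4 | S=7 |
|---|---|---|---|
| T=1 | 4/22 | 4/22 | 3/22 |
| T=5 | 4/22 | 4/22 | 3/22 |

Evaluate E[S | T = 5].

P(T = 5) = 1/2.
Σ S·P over the event = 0·(4/22) + 4·(4/22) + 7·(3/22) = 37/22.
E[S | T = 5] = (37/22) / (1/2) = 37/11.

37/11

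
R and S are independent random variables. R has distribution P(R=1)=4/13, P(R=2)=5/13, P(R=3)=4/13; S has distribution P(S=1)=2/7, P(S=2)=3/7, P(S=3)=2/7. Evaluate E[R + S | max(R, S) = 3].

P(max(R, S) = 3) = 46/91.
Summing (R+S)·P(x,y) over outcomes with max(R, S) = 3 gives 222/91.
E[R + S | max(R, S) = 3] = (222/91) / (46/91) = 111/23.

111/23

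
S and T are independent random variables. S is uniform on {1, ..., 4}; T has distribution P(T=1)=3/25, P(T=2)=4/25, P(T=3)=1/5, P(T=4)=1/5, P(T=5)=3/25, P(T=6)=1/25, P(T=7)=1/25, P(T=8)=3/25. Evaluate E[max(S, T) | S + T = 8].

24/5

P(S + T = 8) = 1/10.
Summing max(S,T)·P(x,y) over outcomes with S + T = 8 gives 12/25.
E[max(S, T) | S + T = 8] = (12/25) / (1/10) = 24/5.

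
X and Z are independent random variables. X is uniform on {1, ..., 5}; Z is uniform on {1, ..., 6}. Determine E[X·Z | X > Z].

P(X > Z) = 1/3.
Summing XZ·P(x,y) over outcomes with X > Z gives 17/6.
E[X·Z | X > Z] = (17/6) / (1/3) = 17/2.

17/2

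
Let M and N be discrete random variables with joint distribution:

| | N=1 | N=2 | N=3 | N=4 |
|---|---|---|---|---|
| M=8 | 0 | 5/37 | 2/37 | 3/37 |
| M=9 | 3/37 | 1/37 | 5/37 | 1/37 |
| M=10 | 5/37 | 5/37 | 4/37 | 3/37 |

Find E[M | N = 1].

77/8

P(N = 1) = 8/37.
Σ M·P over the event = 9·(3/37) + 10·(5/37) = 77/37.
E[M | N = 1] = (77/37) / (8/37) = 77/8.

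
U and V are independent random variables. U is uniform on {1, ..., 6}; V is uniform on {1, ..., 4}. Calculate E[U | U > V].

P(U > V) = 7/12.
Summing U·P(x,y) over outcomes with U > V gives 8/3.
E[U | U > V] = (8/3) / (7/12) = 32/7.

32/7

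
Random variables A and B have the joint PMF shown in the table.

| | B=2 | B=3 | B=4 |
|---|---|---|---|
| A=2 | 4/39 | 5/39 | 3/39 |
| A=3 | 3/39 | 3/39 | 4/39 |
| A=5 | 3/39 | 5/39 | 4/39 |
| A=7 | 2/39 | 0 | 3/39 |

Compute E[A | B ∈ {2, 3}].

18/5

P(B ∈ {2, 3}) = 25/39.
Σ A·P over the event = 2·(4/39) + 2·(5/39) + 3·(3/39) + 3·(3/39) + 5·(3/39) + 5·(5/39) + 7·(2/39) = 30/13.
E[A | B ∈ {2, 3}] = (30/13) / (25/39) = 18/5.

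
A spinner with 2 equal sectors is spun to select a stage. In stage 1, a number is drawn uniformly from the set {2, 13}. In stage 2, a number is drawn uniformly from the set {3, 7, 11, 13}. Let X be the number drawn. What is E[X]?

E[X | stage 1] = (2+13)/2 = 15/2.
E[X | stage 2] = (3+7+11+13)/4 = 17/2.
By the law of total expectation,
E[X] = (1/2)·(15/2) + (1/2)·(17/2) = 8.

8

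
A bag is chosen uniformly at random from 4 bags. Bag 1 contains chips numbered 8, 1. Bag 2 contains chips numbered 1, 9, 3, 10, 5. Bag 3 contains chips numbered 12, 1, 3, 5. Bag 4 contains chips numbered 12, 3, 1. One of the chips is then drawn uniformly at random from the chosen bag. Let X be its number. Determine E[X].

1241/240

E[X | bag 1] = (8+1)/2 = 9/2.
E[X | bag 2] = (1+9+3+10+5)/5 = 28/5.
E[X | bag 3] = (12+1+3+5)/4 = 21/4.
E[X | bag 4] = (12+3+1)/3 = 16/3.
By the law of total expectation,
E[X] = (1/4)·(9/2) + (1/4)·(28/5) + (1/4)·(21/4) + (1/4)·(16/3) = 1241/240.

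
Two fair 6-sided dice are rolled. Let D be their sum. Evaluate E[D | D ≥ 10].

P(D ≥ 10) = 1/6.
Σ over the event: 10·1/12 + 11·1/18 + 12·1/36 = 16/9.
E[D | D ≥ 10] = (16/9) / (1/6) = 32/3.

32/3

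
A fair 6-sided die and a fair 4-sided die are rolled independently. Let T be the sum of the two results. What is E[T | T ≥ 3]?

142/23

P(T ≥ 3) = 23/24.
Σ over the event: 3·1/12 + 4·1/8 + 5·1/6 + 6·1/6 + 7·1/6 + 8·1/8 + 9·1/12 + 10·1/24 = 71/12.
E[T | T ≥ 3] = (71/12) / (23/24) = 142/23.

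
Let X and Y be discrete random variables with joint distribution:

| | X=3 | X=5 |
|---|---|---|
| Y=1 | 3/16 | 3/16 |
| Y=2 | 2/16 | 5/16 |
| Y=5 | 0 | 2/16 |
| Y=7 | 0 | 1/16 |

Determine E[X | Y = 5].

P(Y = 5) = 1/8.
Σ X·P over the event = 5·(2/16) = 5/8.
E[X | Y = 5] = (5/8) / (1/8) = 5.

5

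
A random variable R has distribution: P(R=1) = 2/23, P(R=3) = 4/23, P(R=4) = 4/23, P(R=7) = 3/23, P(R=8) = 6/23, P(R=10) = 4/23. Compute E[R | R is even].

52/7

P(R is even) = 14/23.
Σ over the event: 4·4/23 + 8·6/23 + 10·4/23 = 104/23.
E[R | R is even] = (104/23) / (14/23) = 52/7.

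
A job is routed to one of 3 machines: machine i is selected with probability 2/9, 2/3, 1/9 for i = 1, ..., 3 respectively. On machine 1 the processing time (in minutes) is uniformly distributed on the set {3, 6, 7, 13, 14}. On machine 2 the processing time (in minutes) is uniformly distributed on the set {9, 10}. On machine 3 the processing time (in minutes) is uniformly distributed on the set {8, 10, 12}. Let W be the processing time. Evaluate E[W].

E[W | machine 1] = (3+6+7+13+14)/5 = 43/5.
E[W | machine 2] = (9+10)/2 = 19/2.
E[W | machine 3] = (8+10+12)/3 = 10.
E[W] = (2/9)·(43/5) + (2/3)·(19/2) + (1/9)·(10) = 421/45.

421/45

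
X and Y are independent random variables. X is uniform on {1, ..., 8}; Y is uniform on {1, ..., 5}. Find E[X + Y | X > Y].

42/5

P(X > Y) = 5/8.
Summing (X+Y)·P(x,y) over outcomes with X > Y gives 21/4.
E[X + Y | X > Y] = (21/4) / (5/8) = 42/5.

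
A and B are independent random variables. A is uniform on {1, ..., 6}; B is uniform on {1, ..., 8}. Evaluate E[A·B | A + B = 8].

77/6

Outcomes with A + B = 8: (1,7), (2,6), (3,5), (4,4), (5,3), (6,2), each with probability 1/48.
E[A·B | A + B = 8] = (7 + 12 + 15 + 16 + 15 + 12) / 6 = 77/6.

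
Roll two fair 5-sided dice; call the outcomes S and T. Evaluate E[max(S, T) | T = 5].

5

P(T = 5) = 1/5.
Summing max(S,T)·P(x,y) over outcomes with T = 5 gives 1.
E[max(S, T) | T = 5] = (1) / (1/5) = 5.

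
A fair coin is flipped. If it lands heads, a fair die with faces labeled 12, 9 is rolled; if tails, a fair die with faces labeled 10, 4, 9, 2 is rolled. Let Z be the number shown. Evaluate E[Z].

E[Z | heads] = (12+9)/2 = 21/2.
E[Z | tails] = (10+4+9+2)/4 = 25/4.
By the law of total expectation,
E[Z] = (1/2)·(21/2) + (1/2)·(25/4) = 67/8.

67/8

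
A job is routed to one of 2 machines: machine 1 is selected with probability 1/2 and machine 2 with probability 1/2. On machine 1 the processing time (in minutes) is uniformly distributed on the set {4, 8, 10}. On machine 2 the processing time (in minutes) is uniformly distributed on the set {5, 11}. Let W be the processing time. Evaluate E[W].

E[W | machine 1] = (4+8+10)/3 = 22/3.
E[W | machine 2] = (5+11)/2 = 8.
By the law of total expectation,
E[W] = (1/2)·(22/3) + (1/2)·(8) = 23/3.

23/3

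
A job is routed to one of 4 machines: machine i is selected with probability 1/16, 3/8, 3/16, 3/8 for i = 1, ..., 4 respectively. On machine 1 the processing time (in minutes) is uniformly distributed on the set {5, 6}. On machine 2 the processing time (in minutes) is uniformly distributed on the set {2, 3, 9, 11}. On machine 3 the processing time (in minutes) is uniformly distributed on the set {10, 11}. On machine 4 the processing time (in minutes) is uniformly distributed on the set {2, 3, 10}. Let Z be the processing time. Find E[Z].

209/32

E[Z | machine 1] = (5+6)/2 = 11/2.
E[Z | machine 2] = (2+3+9+11)/4 = 25/4.
E[Z | machine 3] = (10+11)/2 = 21/2.
E[Z | machine 4] = (2+3+10)/3 = 5.
E[Z] = (1/16)·(11/2) + (3/8)·(25/4) + (3/16)·(21/2) + (3/8)·(5) = 209/32.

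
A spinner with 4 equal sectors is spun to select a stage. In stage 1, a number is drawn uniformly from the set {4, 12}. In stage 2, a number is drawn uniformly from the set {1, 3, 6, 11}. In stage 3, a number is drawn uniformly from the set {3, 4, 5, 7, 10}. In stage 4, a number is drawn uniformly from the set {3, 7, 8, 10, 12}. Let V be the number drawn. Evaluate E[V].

E[V | stage 1] = (4+12)/2 = 8.
E[V | stage 2] = (1+3+6+11)/4 = 21/4.
E[V | stage 3] = (3+4+5+7+10)/5 = 29/5.
E[V | stage 4] = (3+7+8+10+12)/5 = 8.
By the law of total expectation,
E[V] = (1/4)·(8) + (1/4)·(21/4) + (1/4)·(29/5) + (1/4)·(8) = 541/80.

541/80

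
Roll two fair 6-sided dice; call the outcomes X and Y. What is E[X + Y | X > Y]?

7

P(X > Y) = 5/12.
Summing (X+Y)·P(x,y) over outcomes with X > Y gives 35/12.
E[X + Y | X > Y] = (35/12) / (5/12) = 7.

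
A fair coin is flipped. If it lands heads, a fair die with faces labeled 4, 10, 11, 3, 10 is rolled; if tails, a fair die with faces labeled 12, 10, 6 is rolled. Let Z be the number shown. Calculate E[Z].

127/15

E[Z | heads] = (4+10+11+3+10)/5 = 38/5.
E[Z | tails] = (12+10+6)/3 = 28/3.
By the law of total expectation,
E[Z] = (1/2)·(38/5) + (1/2)·(28/3) = 127/15.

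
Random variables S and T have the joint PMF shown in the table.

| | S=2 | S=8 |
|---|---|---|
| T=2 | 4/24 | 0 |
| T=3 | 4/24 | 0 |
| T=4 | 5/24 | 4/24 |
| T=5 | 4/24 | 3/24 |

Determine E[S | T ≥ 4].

37/8

P(T ≥ 4) = 2/3.
Σ S·P over the event = 2·(5/24) + 2·(4/24) + 8·(4/24) + 8·(3/24) = 37/12.
E[S | T ≥ 4] = (37/12) / (2/3) = 37/8.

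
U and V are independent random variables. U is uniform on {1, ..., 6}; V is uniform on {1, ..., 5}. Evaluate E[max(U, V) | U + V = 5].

Outcomes with U + V = 5: (1,4), (2,3), (3,2), (4,1), each with probability 1/30.
E[max(U, V) | U + V = 5] = (4 + 3 + 3 + 4) / 4 = 7/2.

7/2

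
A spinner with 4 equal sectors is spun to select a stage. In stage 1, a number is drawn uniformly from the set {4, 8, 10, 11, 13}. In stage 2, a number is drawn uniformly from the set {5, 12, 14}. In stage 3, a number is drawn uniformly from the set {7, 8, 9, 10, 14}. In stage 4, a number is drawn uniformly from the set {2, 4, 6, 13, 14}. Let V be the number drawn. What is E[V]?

277/30

E[V | stage 1] = (4+8+10+11+13)/5 = 46/5.
E[V | stage 2] = (5+12+14)/3 = 31/3.
E[V | stage 3] = (7+8+9+10+14)/5 = 48/5.
E[V | stage 4] = (2+4+6+13+14)/5 = 39/5.
E[V] = (1/4)·(46/5) + (1/4)·(31/3) + (1/4)·(48/5) + (1/4)·(39/5) = 277/30.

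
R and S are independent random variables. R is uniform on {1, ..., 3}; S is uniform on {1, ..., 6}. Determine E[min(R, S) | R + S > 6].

P(R + S > 6) = 1/3.
Summing min(R,S)·P(x,y) over outcomes with R + S > 6 gives 7/9.
E[min(R, S) | R + S > 6] = (7/9) / (1/3) = 7/3.

7/3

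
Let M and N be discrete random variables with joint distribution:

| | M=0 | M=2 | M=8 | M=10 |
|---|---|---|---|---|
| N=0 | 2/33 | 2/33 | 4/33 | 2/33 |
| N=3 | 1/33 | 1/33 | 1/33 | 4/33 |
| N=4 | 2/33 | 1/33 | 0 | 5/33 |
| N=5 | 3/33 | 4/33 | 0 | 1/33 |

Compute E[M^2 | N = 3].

468/7

P(N = 3) = 7/33.
Summing M^2·P(M=x,N=y) over the conditioning event gives 156/11.
E[M^2 | N = 3] = (156/11) / (7/33) = 468/7.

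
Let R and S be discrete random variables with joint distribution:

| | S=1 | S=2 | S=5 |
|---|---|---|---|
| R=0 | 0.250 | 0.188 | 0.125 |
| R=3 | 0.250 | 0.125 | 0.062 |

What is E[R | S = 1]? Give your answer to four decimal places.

1.5000

P(S = 1) = 0.500.
Σ R·P over the event = 0·(0.250) + 3·(0.250) = 0.750.
E[R | S = 1] = (0.750) / (0.500) = 1.5000.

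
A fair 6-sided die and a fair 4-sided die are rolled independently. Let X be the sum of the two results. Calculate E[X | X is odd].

P(X is odd) = 1/2.
Σ over the event: 3·1/12 + 5·1/6 + 7·1/6 + 9·1/12 = 3.
E[X | X is odd] = (3) / (1/2) = 6.

6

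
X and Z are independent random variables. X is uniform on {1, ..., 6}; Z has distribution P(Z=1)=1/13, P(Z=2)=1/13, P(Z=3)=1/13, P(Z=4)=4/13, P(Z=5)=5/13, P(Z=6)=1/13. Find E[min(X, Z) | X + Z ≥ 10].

P(X + Z ≥ 10) = 17/78.
Summing min(X,Z)·P(x,y) over outcomes with X + Z ≥ 10 gives 27/26.
E[min(X, Z) | X + Z ≥ 10] = (27/26) / (17/78) = 81/17.

81/17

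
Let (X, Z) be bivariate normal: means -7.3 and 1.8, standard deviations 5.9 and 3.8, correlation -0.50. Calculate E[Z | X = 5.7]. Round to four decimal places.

-2.3864

For a bivariate normal, E[Z | X=x] = μ_Z + ρ·(σ_Z/σ_X)·(x − μ_X).
E[Z | X=5.7] = 1.8 + (-0.50)·(3.8/5.9)·(5.7 − (-7.3)) = 1.8 + (-0.32203)·(13) = -2.3864.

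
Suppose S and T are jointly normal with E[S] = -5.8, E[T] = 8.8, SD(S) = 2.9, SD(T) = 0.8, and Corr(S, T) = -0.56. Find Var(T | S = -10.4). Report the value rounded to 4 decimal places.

0.4393

Var(T | S=x) = (1 − ρ²)·σ_T².
Var(T | S=-10.4) = (0.8)²·(1 − (-0.56)²) = 0.64·0.6864 = 0.4393.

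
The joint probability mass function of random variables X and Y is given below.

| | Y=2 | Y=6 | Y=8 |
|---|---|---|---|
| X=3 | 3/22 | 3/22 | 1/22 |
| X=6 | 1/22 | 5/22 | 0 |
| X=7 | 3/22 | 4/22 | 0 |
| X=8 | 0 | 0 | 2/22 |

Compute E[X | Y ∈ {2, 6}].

103/19

P(Y ∈ {2, 6}) = 19/22.
Σ X·P over the event = 3·(3/22) + 3·(3/22) + 6·(1/22) + 6·(5/22) + 7·(3/22) + 7·(4/22) = 103/22.
E[X | Y ∈ {2, 6}] = (103/22) / (19/22) = 103/19.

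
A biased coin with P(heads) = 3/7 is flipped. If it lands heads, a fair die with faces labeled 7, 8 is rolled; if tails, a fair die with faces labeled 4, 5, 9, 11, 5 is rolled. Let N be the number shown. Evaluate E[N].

71/10

E[N | heads] = (7+8)/2 = 15/2.
E[N | tails] = (4+5+9+11+5)/5 = 34/5.
By the law of total expectation,
E[N] = (3/7)·(15/2) + (4/7)·(34/5) = 71/10.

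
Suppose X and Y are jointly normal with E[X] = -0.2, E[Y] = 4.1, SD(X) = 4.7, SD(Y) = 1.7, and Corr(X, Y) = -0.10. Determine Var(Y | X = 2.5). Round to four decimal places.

2.8611

Var(Y | X=x) = (1 − ρ²)·σ_Y².
Var(Y | X=2.5) = (1.7)²·(1 − (-0.10)²) = 2.89·0.99 = 2.8611.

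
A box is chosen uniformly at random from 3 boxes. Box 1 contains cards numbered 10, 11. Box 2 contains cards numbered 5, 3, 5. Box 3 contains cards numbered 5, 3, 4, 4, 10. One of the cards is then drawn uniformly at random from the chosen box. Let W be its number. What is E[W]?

E[W | box 1] = (10+11)/2 = 21/2.
E[W | box 2] = (5+3+5)/3 = 13/3.
E[W | box 3] = (5+3+4+4+10)/5 = 26/5.
E[W] = (1/3)·(21/2) + (1/3)·(13/3) + (1/3)·(26/5) = 601/90.

601/90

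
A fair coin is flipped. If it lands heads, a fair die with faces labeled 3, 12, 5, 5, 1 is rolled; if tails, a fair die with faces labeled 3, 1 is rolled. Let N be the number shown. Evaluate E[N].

18/5

E[N | heads] = (3+12+5+5+1)/5 = 26/5.
E[N | tails] = (3+1)/2 = 2.
E[N] = (1/2)·(26/5) + (1/2)·(2) = 18/5.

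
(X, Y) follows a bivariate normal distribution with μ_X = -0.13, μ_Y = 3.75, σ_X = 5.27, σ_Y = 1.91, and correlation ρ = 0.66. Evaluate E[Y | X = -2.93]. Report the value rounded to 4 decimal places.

For a bivariate normal, E[Y | X=x] = μ_Y + ρ·(σ_Y/σ_X)·(x − μ_X).
E[Y | X=-2.93] = 3.75 + (0.66)·(1.91/5.27)·(-2.93 − (-0.13)) = 3.75 + (0.2392)·(-2.8) = 3.0802.

3.0802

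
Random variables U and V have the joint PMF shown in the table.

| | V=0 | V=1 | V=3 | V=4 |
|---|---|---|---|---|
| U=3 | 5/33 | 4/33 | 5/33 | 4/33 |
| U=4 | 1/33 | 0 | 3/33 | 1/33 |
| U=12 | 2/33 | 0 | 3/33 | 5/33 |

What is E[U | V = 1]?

P(V = 1) = 4/33.
Summing U·P(U=x,V=y) over the conditioning event gives 4/11.
E[U | V = 1] = (4/11) / (4/33) = 3.

3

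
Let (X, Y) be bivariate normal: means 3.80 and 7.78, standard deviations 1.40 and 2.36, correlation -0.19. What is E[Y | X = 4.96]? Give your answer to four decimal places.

E[Y | X=x] = μ_Y + ρ(σ_Y/σ_X)(x − μ_X) for jointly normal variables.
E[Y | X=4.96] = 7.78 + (-0.19)·(2.36/1.40)·(4.96 − (3.80)) = 7.78 + (-0.32029)·(1.16) = 7.4085.

7.4085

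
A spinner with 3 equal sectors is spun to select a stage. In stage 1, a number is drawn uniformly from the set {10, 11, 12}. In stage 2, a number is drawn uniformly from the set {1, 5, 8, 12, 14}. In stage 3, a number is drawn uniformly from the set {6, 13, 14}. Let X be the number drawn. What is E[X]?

10

E[X | stage 1] = (10+11+12)/3 = 11.
E[X | stage 2] = (1+5+8+12+14)/5 = 8.
E[X | stage 3] = (6+13+14)/3 = 11.
E[X] = (1/3)·(11) + (1/3)·(8) + (1/3)·(11) = 10.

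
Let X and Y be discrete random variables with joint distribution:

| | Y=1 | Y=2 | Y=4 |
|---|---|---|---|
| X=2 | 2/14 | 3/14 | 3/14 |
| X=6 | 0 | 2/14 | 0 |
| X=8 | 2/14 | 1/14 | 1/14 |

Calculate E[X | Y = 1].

P(Y = 1) = 2/7.
Σ X·P over the event = 2·(2/14) + 8·(2/14) = 10/7.
E[X | Y = 1] = (10/7) / (2/7) = 5.

5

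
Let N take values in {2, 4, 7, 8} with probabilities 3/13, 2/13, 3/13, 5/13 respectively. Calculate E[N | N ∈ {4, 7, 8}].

69/10

P(N ∈ {4, 7, 8}) = 10/13.
Σ over the event: 4·2/13 + 7·3/13 + 8·5/13 = 69/13.
E[N | N ∈ {4, 7, 8}] = (69/13) / (10/13) = 69/10.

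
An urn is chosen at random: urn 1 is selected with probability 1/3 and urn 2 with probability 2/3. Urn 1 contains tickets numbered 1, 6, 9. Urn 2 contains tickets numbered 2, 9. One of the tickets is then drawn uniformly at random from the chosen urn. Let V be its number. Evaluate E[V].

49/9

E[V | urn 1] = (1+6+9)/3 = 16/3.
E[V | urn 2] = (2+9)/2 = 11/2.
By the law of total expectation,
E[V] = (1/3)·(16/3) + (2/3)·(11/2) = 49/9.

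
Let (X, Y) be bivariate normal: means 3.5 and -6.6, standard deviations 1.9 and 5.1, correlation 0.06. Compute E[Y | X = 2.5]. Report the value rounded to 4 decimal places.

For a bivariate normal, E[Y | X=x] = μ_Y + ρ·(σ_Y/σ_X)·(x − μ_X).
E[Y | X=2.5] = -6.6 + (0.06)·(5.1/1.9)·(2.5 − (3.5)) = -6.6 + (0.16105)·(-1) = -6.7611.

-6.7611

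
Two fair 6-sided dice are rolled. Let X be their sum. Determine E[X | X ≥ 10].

P(X ≥ 10) = 1/6.
Σ over the event: 10·1/12 + 11·1/18 + 12·1/36 = 16/9.
E[X | X ≥ 10] = (16/9) / (1/6) = 32/3.

32/3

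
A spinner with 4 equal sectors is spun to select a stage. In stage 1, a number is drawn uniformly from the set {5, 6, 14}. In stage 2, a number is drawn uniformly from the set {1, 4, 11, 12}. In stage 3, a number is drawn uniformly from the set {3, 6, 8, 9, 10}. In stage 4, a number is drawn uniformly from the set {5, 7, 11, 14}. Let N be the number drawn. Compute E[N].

1907/240

E[N | stage 1] = (5+6+14)/3 = 25/3.
E[N | stage 2] = (1+4+11+12)/4 = 7.
E[N | stage 3] = (3+6+8+9+10)/5 = 36/5.
E[N | stage 4] = (5+7+11+14)/4 = 37/4.
By the law of total expectation,
E[N] = (1/4)·(25/3) + (1/4)·(7) + (1/4)·(36/5) + (1/4)·(37/4) = 1907/240.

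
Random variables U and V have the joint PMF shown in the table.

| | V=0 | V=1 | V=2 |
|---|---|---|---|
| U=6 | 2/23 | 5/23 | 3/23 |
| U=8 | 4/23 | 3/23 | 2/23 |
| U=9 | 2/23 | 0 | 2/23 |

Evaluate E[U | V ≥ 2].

P(V ≥ 2) = 7/23.
Σ U·P over the event = 6·(3/23) + 8·(2/23) + 9·(2/23) = 52/23.
E[U | V ≥ 2] = (52/23) / (7/23) = 52/7.

52/7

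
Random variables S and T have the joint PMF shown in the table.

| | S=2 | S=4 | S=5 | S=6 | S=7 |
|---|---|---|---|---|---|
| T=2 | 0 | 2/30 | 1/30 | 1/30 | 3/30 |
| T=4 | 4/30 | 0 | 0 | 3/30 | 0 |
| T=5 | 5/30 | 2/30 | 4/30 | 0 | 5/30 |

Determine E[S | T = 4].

P(T = 4) = 7/30.
Summing S·P(S=x,T=y) over the conditioning event gives 13/15.
E[S | T = 4] = (13/15) / (7/30) = 26/7.

26/7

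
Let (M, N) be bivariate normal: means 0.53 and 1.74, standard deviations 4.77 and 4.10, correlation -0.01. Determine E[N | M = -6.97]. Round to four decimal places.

1.8045

E[N | M=x] = μ_N + ρ(σ_N/σ_M)(x − μ_M) for jointly normal variables.
E[N | M=-6.97] = 1.74 + (-0.01)·(4.10/4.77)·(-6.97 − (0.53)) = 1.74 + (-0.0085954)·(-7.5) = 1.8045.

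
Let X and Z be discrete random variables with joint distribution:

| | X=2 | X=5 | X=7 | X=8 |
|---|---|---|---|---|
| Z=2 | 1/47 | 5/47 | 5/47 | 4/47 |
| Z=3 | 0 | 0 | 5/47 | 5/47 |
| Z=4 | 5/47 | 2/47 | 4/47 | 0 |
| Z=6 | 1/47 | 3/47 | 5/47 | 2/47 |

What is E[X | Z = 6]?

68/11

P(Z = 6) = 11/47.
Σ X·P over the event = 2·(1/47) + 5·(3/47) + 7·(5/47) + 8·(2/47) = 68/47.
E[X | Z = 6] = (68/47) / (11/47) = 68/11.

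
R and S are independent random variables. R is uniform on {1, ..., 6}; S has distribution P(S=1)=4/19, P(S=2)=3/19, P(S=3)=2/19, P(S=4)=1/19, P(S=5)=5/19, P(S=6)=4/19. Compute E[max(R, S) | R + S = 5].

7/2

P(R + S = 5) = 5/57.
Summing max(R,S)·P(x,y) over outcomes with R + S = 5 gives 35/114.
E[max(R, S) | R + S = 5] = (35/114) / (5/57) = 7/2.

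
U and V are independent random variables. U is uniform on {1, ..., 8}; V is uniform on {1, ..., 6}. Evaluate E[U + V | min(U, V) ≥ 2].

9

P(min(U, V) ≥ 2) = 35/48.
Summing (U+V)·P(x,y) over outcomes with min(U, V) ≥ 2 gives 105/16.
E[U + V | min(U, V) ≥ 2] = (105/16) / (35/48) = 9.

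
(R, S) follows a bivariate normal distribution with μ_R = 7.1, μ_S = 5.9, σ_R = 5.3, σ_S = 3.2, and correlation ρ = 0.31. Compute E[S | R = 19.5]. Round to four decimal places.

E[S | R=x] = μ_S + ρ(σ_S/σ_R)(x − μ_R) for jointly normal variables.
E[S | R=19.5] = 5.9 + (0.31)·(3.2/5.3)·(19.5 − (7.1)) = 5.9 + (0.18717)·(12.4) = 8.2209.

8.2209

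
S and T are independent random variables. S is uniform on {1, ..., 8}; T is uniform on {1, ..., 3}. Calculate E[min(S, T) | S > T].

P(S > T) = 3/4.
Summing min(S,T)·P(x,y) over outcomes with S > T gives 17/12.
E[min(S, T) | S > T] = (17/12) / (3/4) = 17/9.

17/9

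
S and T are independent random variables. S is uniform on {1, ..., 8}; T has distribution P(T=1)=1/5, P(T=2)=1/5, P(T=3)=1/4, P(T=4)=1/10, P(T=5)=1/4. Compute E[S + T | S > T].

P(S > T) = 5/8.
Summing (S+T)·P(x,y) over outcomes with S > T gives 837/160.
E[S + T | S > T] = (837/160) / (5/8) = 837/100.

837/100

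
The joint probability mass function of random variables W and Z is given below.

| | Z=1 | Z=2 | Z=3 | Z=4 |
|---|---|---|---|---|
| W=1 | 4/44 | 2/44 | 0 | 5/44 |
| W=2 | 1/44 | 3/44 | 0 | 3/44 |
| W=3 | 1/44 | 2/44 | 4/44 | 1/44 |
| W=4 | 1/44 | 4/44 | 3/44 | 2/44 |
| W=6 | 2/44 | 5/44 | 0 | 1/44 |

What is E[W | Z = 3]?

24/7

P(Z = 3) = 7/44.
Summing W·P(W=x,Z=y) over the conditioning event gives 6/11.
E[W | Z = 3] = (6/11) / (7/44) = 24/7.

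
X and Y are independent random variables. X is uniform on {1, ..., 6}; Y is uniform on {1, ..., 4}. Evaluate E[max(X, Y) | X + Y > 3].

P(X + Y > 3) = 7/8.
Summing max(X,Y)·P(x,y) over outcomes with X + Y > 3 gives 89/24.
E[max(X, Y) | X + Y > 3] = (89/24) / (7/8) = 89/21.

89/21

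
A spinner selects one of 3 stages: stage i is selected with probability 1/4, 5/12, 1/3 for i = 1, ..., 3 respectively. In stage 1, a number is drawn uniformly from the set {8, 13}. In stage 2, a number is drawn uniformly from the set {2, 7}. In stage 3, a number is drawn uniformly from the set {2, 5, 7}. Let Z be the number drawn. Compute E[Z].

E[Z | stage 1] = (8+13)/2 = 21/2.
E[Z | stage 2] = (2+7)/2 = 9/2.
E[Z | stage 3] = (2+5+7)/3 = 14/3.
By the law of total expectation,
E[Z] = (1/4)·(21/2) + (5/12)·(9/2) + (1/3)·(14/3) = 109/18.

109/18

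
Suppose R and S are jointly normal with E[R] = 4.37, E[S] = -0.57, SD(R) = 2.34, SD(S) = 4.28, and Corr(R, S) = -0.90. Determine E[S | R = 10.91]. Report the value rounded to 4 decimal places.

-11.3358

E[S | R=x] = μ_S + ρ(σ_S/σ_R)(x − μ_R) for jointly normal variables.
E[S | R=10.91] = -0.57 + (-0.90)·(4.28/2.34)·(10.91 − (4.37)) = -0.57 + (-1.64615)·(6.54) = -11.3358.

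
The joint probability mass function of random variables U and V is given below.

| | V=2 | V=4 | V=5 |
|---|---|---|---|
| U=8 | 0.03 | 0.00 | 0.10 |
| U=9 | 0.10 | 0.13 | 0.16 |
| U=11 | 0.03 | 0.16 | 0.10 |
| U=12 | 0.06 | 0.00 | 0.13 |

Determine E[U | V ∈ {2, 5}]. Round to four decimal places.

P(V ∈ {2, 5}) = 0.71.
Σ U·P over the event = 8·(0.03) + 8·(0.10) + 9·(0.10) + 9·(0.16) + 11·(0.03) + 11·(0.10) + 12·(0.06) + 12·(0.13) = 7.09.
E[U | V ∈ {2, 5}] = (7.09) / (0.71) = 9.9859.

9.9859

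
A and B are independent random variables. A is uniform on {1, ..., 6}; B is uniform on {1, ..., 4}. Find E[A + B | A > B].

47/7

P(A > B) = 7/12.
Summing (A+B)·P(x,y) over outcomes with A > B gives 47/12.
E[A + B | A > B] = (47/12) / (7/12) = 47/7.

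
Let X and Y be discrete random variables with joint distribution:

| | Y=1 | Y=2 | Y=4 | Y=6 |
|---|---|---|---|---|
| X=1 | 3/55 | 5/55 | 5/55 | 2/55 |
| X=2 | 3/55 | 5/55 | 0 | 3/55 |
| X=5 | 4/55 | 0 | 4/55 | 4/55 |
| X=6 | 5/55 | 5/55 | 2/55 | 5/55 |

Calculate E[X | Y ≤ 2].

52/15

P(Y ≤ 2) = 6/11.
Σ X·P over the event = 1·(3/55) + 1·(5/55) + 2·(3/55) + 2·(5/55) + 5·(4/55) + 6·(5/55) + 6·(5/55) = 104/55.
E[X | Y ≤ 2] = (104/55) / (6/11) = 52/15.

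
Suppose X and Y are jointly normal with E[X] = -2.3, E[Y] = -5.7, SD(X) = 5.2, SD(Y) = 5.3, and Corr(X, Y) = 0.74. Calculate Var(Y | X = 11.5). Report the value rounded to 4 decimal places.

12.7079

The conditional variance in a bivariate normal is σ_Y²(1 − ρ²), independent of x.
Var(Y | X=11.5) = (5.3)²·(1 − (0.74)²) = 28.09·0.4524 = 12.7079.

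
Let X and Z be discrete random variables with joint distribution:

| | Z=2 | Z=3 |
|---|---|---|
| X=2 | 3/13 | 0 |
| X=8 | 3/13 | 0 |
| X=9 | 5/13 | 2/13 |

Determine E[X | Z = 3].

P(Z = 3) = 2/13.
Summing X·P(X=x,Z=y) over the conditioning event gives 18/13.
E[X | Z = 3] = (18/13) / (2/13) = 9.

9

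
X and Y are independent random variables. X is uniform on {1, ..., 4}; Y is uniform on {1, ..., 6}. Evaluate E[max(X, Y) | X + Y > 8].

17/3

P(X + Y > 8) = 1/8.
Summing max(X,Y)·P(x,y) over outcomes with X + Y > 8 gives 17/24.
E[max(X, Y) | X + Y > 8] = (17/24) / (1/8) = 17/3.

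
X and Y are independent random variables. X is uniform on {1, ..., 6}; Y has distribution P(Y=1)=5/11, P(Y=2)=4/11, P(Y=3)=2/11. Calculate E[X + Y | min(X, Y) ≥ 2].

19/3

P(min(X, Y) ≥ 2) = 5/11.
Summing (X+Y)·P(x,y) over outcomes with min(X, Y) ≥ 2 gives 95/33.
E[X + Y | min(X, Y) ≥ 2] = (95/33) / (5/11) = 19/3.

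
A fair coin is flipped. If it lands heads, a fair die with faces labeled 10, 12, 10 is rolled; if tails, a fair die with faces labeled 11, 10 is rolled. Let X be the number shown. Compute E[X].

E[X | heads] = (10+12+10)/3 = 32/3.
E[X | tails] = (11+10)/2 = 21/2.
By the law of total expectation,
E[X] = (1/2)·(32/3) + (1/2)·(21/2) = 127/12.

127/12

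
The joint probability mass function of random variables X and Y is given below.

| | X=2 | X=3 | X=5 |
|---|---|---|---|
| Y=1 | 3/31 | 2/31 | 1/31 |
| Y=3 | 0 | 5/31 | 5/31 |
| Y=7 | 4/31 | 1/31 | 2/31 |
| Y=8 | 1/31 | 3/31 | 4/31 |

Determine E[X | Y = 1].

P(Y = 1) = 6/31.
Summing X·P(X=x,Y=y) over the conditioning event gives 17/31.
E[X | Y = 1] = (17/31) / (6/31) = 17/6.

17/6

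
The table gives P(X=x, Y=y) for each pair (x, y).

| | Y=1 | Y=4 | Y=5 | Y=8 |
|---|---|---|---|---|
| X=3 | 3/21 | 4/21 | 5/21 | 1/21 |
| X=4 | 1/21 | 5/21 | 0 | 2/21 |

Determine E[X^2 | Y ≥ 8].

41/3

P(Y ≥ 8) = 1/7.
Summing X^2·P(X=x,Y=y) over the conditioning event gives 41/21.
E[X^2 | Y ≥ 8] = (41/21) / (1/7) = 41/3.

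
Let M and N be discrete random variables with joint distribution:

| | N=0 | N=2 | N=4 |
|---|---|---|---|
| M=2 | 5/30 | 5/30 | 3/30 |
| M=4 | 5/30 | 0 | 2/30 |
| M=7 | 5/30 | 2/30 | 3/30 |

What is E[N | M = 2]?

P(M = 2) = 13/30.
Σ N·P over the event = 0·(5/30) + 2·(5/30) + 4·(3/30) = 11/15.
E[N | M = 2] = (11/15) / (13/30) = 22/13.

22/13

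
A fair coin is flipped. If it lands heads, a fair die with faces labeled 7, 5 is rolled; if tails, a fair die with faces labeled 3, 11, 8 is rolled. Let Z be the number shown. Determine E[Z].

20/3

E[Z | heads] = (7+5)/2 = 6.
E[Z | tails] = (3+11+8)/3 = 22/3.
E[Z] = (1/2)·(6) + (1/2)·(22/3) = 20/3.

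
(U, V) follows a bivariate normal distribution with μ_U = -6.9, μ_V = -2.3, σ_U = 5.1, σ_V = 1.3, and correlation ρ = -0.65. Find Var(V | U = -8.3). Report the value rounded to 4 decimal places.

0.9760

Var(V | U=x) = (1 − ρ²)·σ_V².
Var(V | U=-8.3) = (1.3)²·(1 − (-0.65)²) = 1.69·0.5775 = 0.9760.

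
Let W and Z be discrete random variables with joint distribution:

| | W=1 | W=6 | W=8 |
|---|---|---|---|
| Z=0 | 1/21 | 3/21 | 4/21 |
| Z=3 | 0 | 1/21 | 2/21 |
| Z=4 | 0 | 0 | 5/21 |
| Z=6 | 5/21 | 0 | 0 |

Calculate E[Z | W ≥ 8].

26/11

P(W ≥ 8) = 11/21.
Summing Z·P(W=x,Z=y) over the conditioning event gives 26/21.
E[Z | W ≥ 8] = (26/21) / (11/21) = 26/11.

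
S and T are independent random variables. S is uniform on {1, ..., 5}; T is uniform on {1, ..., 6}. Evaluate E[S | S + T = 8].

Outcomes with S + T = 8: (2,6), (3,5), (4,4), (5,3), each with probability 1/30.
E[S | S + T = 8] = (2 + 3 + 4 + 5) / 4 = 7/2.

7/2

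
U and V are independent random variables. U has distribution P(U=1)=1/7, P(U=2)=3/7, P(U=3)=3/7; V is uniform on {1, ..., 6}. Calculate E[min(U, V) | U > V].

4/3

P(U > V) = 3/14.
Summing min(U,V)·P(x,y) over outcomes with U > V gives 2/7.
E[min(U, V) | U > V] = (2/7) / (3/14) = 4/3.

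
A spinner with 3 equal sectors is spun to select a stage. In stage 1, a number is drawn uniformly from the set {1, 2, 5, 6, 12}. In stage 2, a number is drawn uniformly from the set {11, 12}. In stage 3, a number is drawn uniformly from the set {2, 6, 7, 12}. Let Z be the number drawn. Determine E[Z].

469/60

E[Z | stage 1] = (1+2+5+6+12)/5 = 26/5.
E[Z | stage 2] = (11+12)/2 = 23/2.
E[Z | stage 3] = (2+6+7+12)/4 = 27/4.
E[Z] = (1/3)·(26/5) + (1/3)·(23/2) + (1/3)·(27/4) = 469/60.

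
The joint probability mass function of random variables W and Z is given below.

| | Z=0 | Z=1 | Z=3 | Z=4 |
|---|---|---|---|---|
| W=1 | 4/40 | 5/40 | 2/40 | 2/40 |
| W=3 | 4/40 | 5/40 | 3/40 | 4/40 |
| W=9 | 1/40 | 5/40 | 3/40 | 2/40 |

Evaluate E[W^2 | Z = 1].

91/3

P(Z = 1) = 3/8.
Σ W^2·P over the event = 1·(5/40) + 9·(5/40) + 81·(5/40) = 91/8.
E[W^2 | Z = 1] = (91/8) / (3/8) = 91/3.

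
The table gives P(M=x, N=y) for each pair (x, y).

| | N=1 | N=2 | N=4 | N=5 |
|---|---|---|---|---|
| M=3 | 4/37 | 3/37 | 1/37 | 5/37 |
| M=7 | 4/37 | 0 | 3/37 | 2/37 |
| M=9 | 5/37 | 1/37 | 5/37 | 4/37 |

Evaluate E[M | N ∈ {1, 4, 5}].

P(N ∈ {1, 4, 5}) = 33/37.
Summing M·P(M=x,N=y) over the conditioning event gives 219/37.
E[M | N ∈ {1, 4, 5}] = (219/37) / (33/37) = 73/11.

73/11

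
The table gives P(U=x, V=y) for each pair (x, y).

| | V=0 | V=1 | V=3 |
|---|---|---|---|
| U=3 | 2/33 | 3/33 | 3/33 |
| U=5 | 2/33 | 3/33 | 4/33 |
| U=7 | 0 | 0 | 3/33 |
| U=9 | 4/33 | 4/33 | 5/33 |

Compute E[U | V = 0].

13/2

P(V = 0) = 8/33.
Summing U·P(U=x,V=y) over the conditioning event gives 52/33.
E[U | V = 0] = (52/33) / (8/33) = 13/2.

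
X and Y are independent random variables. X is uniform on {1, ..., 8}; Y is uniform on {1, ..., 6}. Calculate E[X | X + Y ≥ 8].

160/27

P(X + Y ≥ 8) = 9/16.
Summing X·P(x,y) over outcomes with X + Y ≥ 8 gives 10/3.
E[X | X + Y ≥ 8] = (10/3) / (9/16) = 160/27.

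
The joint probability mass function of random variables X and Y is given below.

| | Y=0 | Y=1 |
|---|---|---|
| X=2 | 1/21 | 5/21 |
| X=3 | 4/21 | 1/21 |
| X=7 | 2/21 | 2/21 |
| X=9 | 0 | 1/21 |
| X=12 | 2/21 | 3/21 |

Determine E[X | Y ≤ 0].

P(Y ≤ 0) = 3/7.
Σ X·P over the event = 2·(1/21) + 3·(4/21) + 7·(2/21) + 12·(2/21) = 52/21.
E[X | Y ≤ 0] = (52/21) / (3/7) = 52/9.

52/9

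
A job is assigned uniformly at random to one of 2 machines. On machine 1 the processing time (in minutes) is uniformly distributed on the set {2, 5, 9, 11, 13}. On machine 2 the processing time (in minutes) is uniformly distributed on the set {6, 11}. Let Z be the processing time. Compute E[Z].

33/4

E[Z | machine 1] = (2+5+9+11+13)/5 = 8.
E[Z | machine 2] = (6+11)/2 = 17/2.
By the law of total expectation,
E[Z] = (1/2)·(8) + (1/2)·(17/2) = 33/4.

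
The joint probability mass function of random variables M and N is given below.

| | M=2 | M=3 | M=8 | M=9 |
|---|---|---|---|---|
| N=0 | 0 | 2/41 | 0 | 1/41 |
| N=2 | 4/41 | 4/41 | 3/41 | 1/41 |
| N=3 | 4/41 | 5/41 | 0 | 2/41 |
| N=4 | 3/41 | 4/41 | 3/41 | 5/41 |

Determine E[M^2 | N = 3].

P(N = 3) = 11/41.
Σ M^2·P over the event = 4·(4/41) + 9·(5/41) + 81·(2/41) = 223/41.
E[M^2 | N = 3] = (223/41) / (11/41) = 223/11.

223/11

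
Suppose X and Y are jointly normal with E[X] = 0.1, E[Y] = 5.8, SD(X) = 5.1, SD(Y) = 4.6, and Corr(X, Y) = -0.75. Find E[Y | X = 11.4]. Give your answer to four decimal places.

-1.8441

E[Y | X=x] = μ_Y + ρ(σ_Y/σ_X)(x − μ_X) for jointly normal variables.
E[Y | X=11.4] = 5.8 + (-0.75)·(4.6/5.1)·(11.4 − (0.1)) = 5.8 + (-0.67647)·(11.3) = -1.8441.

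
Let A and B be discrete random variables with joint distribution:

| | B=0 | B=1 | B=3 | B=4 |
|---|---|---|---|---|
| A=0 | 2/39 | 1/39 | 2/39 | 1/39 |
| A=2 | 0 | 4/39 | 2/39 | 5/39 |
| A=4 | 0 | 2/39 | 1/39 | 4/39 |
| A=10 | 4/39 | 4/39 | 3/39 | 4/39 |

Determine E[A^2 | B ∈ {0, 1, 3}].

P(B ∈ {0, 1, 3}) = 25/39.
Summing A^2·P(A=x,B=y) over the conditioning event gives 1172/39.
E[A^2 | B ∈ {0, 1, 3}] = (1172/39) / (25/39) = 1172/25.

1172/25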